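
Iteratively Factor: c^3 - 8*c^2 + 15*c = (c)*(c^2 - 8*c + 15) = c*(c - 5)*(c - 3)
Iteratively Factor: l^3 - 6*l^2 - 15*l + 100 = (l - 5)*(l^2 - l - 20) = (l - 5)*(l + 4)*(l - 5)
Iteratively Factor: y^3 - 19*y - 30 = (y + 3)*(y^2 - 3*y - 10) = (y - 5)*(y + 3)*(y + 2)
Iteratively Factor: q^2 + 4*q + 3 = (q + 1)*(q + 3)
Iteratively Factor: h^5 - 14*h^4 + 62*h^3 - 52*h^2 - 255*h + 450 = (h - 5)*(h^4 - 9*h^3 + 17*h^2 + 33*h - 90) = (h - 5)*(h + 2)*(h^3 - 11*h^2 + 39*h - 45) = (h - 5)*(h - 3)*(h + 2)*(h^2 - 8*h + 15) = (h - 5)*(h - 3)^2*(h + 2)*(h - 5)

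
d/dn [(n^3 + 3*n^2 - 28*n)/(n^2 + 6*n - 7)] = (n^2 - 2*n + 4)/(n^2 - 2*n + 1)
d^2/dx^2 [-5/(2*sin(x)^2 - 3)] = 20*(4*sin(x)^4 - 3)/(2*sin(x)^2 - 3)^3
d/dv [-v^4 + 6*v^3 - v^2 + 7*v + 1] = -4*v^3 + 18*v^2 - 2*v + 7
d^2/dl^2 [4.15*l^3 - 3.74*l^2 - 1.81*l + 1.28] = 24.9*l - 7.48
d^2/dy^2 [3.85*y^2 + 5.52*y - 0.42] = 7.70000000000000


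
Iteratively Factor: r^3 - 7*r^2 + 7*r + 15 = (r - 3)*(r^2 - 4*r - 5) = (r - 5)*(r - 3)*(r + 1)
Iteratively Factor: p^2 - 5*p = (p - 5)*(p)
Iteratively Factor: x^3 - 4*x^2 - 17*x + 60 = (x - 5)*(x^2 + x - 12) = (x - 5)*(x - 3)*(x + 4)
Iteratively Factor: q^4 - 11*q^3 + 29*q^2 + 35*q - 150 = (q - 3)*(q^3 - 8*q^2 + 5*q + 50) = (q - 5)*(q - 3)*(q^2 - 3*q - 10) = (q - 5)*(q - 3)*(q + 2)*(q - 5)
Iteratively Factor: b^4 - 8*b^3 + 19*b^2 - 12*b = (b)*(b^3 - 8*b^2 + 19*b - 12) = b*(b - 1)*(b^2 - 7*b + 12) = b*(b - 3)*(b - 1)*(b - 4)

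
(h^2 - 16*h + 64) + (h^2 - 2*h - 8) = 2*h^2 - 18*h + 56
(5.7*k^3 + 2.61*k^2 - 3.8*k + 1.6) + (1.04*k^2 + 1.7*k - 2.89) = 5.7*k^3 + 3.65*k^2 - 2.1*k - 1.29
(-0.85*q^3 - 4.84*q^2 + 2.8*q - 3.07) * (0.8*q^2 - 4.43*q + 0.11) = -0.68*q^5 - 0.1065*q^4 + 23.5877*q^3 - 15.3924*q^2 + 13.9081*q - 0.3377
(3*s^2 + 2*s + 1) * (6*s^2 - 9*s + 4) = 18*s^4 - 15*s^3 - s + 4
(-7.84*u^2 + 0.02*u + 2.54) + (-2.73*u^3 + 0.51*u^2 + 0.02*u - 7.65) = -2.73*u^3 - 7.33*u^2 + 0.04*u - 5.11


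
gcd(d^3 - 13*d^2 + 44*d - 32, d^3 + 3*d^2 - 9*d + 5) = d - 1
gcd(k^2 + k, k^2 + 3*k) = k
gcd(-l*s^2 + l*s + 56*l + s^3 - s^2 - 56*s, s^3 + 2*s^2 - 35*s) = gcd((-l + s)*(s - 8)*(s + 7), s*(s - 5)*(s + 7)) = s + 7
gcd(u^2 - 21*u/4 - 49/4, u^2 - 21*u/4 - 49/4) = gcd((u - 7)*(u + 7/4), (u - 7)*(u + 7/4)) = u^2 - 21*u/4 - 49/4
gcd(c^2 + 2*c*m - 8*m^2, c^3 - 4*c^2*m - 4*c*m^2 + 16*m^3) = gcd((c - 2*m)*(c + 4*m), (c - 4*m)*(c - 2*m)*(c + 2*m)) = c - 2*m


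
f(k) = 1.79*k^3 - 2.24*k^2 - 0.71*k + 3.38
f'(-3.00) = 61.06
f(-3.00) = -62.98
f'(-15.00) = 1274.74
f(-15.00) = -6531.22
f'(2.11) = 13.74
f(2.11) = 8.72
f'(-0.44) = 2.30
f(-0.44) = 3.11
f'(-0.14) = 0.02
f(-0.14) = 3.43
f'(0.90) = -0.39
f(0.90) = 2.23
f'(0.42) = -1.64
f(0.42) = 2.82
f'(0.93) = -0.23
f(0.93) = 2.22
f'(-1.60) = 20.21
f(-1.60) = -8.55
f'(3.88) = 62.75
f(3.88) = 71.46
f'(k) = 5.37*k^2 - 4.48*k - 0.71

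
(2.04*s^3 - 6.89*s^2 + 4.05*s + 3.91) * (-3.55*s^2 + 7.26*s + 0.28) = -7.242*s^5 + 39.2699*s^4 - 63.8277*s^3 + 13.5933*s^2 + 29.5206*s + 1.0948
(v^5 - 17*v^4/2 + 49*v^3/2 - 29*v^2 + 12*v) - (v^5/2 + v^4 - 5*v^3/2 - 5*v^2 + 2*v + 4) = v^5/2 - 19*v^4/2 + 27*v^3 - 24*v^2 + 10*v - 4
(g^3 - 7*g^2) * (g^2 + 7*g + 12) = g^5 - 37*g^3 - 84*g^2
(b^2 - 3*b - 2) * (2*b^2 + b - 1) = 2*b^4 - 5*b^3 - 8*b^2 + b + 2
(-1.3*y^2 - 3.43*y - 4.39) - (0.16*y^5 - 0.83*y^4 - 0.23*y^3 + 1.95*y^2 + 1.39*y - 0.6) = -0.16*y^5 + 0.83*y^4 + 0.23*y^3 - 3.25*y^2 - 4.82*y - 3.79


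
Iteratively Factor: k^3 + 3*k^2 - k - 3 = (k + 3)*(k^2 - 1) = (k - 1)*(k + 3)*(k + 1)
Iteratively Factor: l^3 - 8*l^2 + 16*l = (l - 4)*(l^2 - 4*l) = (l - 4)^2*(l)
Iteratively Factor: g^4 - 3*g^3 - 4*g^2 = (g)*(g^3 - 3*g^2 - 4*g) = g*(g - 4)*(g^2 + g) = g^2*(g - 4)*(g + 1)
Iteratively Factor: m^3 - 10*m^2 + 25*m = (m - 5)*(m^2 - 5*m) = (m - 5)^2*(m)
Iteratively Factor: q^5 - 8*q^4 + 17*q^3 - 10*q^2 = (q)*(q^4 - 8*q^3 + 17*q^2 - 10*q) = q*(q - 5)*(q^3 - 3*q^2 + 2*q) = q*(q - 5)*(q - 2)*(q^2 - q) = q^2*(q - 5)*(q - 2)*(q - 1)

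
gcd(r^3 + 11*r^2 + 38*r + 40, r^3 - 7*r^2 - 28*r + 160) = r + 5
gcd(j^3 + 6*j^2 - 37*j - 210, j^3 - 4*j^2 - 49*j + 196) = j + 7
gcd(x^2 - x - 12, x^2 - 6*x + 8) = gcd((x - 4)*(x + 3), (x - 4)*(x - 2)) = x - 4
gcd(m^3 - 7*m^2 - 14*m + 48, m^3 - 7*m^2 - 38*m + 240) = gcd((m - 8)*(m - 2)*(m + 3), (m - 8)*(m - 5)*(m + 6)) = m - 8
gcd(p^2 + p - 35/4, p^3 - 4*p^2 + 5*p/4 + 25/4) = p - 5/2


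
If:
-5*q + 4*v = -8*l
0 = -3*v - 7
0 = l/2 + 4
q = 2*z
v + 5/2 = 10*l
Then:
No Solution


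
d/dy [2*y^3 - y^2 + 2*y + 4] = 6*y^2 - 2*y + 2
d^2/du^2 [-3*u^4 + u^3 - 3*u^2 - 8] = -36*u^2 + 6*u - 6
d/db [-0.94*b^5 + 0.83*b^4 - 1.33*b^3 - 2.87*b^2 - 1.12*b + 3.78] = -4.7*b^4 + 3.32*b^3 - 3.99*b^2 - 5.74*b - 1.12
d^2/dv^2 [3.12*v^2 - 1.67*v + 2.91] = 6.24000000000000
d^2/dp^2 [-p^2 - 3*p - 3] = -2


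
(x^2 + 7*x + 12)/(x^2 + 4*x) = (x + 3)/x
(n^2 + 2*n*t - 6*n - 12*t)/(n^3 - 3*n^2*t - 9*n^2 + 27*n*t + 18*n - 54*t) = (-n - 2*t)/(-n^2 + 3*n*t + 3*n - 9*t)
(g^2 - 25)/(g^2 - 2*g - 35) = (g - 5)/(g - 7)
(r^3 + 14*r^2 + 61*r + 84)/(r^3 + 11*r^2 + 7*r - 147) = (r^2 + 7*r + 12)/(r^2 + 4*r - 21)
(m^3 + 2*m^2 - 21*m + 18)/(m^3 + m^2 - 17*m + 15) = (m + 6)/(m + 5)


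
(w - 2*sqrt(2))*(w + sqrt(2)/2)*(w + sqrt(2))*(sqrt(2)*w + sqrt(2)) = sqrt(2)*w^4 - w^3 + sqrt(2)*w^3 - 5*sqrt(2)*w^2 - w^2 - 5*sqrt(2)*w - 4*w - 4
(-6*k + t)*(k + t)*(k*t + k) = -6*k^3*t - 6*k^3 - 5*k^2*t^2 - 5*k^2*t + k*t^3 + k*t^2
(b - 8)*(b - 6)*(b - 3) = b^3 - 17*b^2 + 90*b - 144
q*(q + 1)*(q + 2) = q^3 + 3*q^2 + 2*q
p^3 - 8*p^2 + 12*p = p*(p - 6)*(p - 2)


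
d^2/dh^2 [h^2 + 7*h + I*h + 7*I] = 2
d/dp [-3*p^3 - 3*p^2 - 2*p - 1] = -9*p^2 - 6*p - 2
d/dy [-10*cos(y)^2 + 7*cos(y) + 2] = (20*cos(y) - 7)*sin(y)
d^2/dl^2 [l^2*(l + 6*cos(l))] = -6*l^2*cos(l) - 24*l*sin(l) + 6*l + 12*cos(l)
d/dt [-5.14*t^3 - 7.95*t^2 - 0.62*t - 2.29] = -15.42*t^2 - 15.9*t - 0.62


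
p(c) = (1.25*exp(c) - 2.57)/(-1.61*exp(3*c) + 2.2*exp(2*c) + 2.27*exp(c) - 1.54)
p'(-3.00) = 0.11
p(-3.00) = 1.76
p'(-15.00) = 0.00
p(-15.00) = 1.67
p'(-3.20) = 0.08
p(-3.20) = 1.74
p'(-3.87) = 0.04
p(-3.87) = 1.71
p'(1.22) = 0.09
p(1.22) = -0.05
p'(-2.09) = 0.42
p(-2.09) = 1.97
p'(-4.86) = 0.01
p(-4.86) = 1.68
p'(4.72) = 0.00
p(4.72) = -0.00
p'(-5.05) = 0.01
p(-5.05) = 1.68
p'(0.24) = 1.03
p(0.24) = -0.62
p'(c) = (1.25*exp(c) - 2.57)*(4.83*exp(3*c) - 4.4*exp(2*c) - 2.27*exp(c))/(-1.61*exp(3*c) + 2.2*exp(2*c) + 2.27*exp(c) - 1.54)^2 + 1.25*exp(c)/(-1.61*exp(3*c) + 2.2*exp(2*c) + 2.27*exp(c) - 1.54) = (4.025*exp(3*c) - 15.1631*exp(2*c) + 11.308*exp(c) + 3.9089)*exp(c)/(2.5921*exp(6*c) - 7.084*exp(5*c) - 2.4694*exp(4*c) + 14.9468*exp(3*c) - 1.6231*exp(2*c) - 6.9916*exp(c) + 2.3716)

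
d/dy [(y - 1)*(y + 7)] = 2*y + 6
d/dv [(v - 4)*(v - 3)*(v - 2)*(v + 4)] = 4*v^3 - 15*v^2 - 20*v + 80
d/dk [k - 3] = 1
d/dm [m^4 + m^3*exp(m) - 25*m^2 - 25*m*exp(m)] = m^3*exp(m) + 4*m^3 + 3*m^2*exp(m) - 25*m*exp(m) - 50*m - 25*exp(m)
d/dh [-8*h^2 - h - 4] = -16*h - 1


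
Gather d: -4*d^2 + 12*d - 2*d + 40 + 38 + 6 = -4*d^2 + 10*d + 84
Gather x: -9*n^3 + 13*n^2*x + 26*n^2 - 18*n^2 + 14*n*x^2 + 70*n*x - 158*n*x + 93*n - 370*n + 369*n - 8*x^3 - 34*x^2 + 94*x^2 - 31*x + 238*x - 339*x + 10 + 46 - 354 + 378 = -9*n^3 + 8*n^2 + 92*n - 8*x^3 + x^2*(14*n + 60) + x*(13*n^2 - 88*n - 132) + 80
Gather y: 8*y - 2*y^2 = -2*y^2 + 8*y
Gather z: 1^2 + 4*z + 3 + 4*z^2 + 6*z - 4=4*z^2 + 10*z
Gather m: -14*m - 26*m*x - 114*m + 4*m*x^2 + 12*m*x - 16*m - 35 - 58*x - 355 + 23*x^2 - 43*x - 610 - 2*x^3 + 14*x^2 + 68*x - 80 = m*(4*x^2 - 14*x - 144) - 2*x^3 + 37*x^2 - 33*x - 1080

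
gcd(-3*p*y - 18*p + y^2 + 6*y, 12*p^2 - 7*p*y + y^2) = -3*p + y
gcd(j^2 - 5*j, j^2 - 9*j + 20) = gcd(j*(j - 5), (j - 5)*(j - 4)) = j - 5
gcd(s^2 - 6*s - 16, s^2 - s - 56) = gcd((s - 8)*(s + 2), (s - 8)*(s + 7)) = s - 8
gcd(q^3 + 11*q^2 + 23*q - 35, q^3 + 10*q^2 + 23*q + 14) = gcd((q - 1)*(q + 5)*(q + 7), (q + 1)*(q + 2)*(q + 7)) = q + 7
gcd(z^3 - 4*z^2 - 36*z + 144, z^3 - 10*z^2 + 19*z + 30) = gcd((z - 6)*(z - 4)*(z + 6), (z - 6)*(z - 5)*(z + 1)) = z - 6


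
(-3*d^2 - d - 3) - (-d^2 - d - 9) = 6 - 2*d^2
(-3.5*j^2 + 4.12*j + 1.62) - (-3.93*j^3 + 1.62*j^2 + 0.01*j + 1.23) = 3.93*j^3 - 5.12*j^2 + 4.11*j + 0.39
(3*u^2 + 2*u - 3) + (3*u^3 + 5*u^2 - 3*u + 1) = 3*u^3 + 8*u^2 - u - 2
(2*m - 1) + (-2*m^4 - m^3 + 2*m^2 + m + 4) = -2*m^4 - m^3 + 2*m^2 + 3*m + 3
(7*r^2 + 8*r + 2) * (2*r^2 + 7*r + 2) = 14*r^4 + 65*r^3 + 74*r^2 + 30*r + 4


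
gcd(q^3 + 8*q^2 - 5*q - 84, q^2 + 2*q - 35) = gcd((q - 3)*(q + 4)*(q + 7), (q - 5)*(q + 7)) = q + 7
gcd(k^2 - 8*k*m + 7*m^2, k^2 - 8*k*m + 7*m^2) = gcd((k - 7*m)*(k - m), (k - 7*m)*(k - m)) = k^2 - 8*k*m + 7*m^2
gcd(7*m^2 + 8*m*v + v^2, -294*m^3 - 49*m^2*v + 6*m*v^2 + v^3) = 7*m + v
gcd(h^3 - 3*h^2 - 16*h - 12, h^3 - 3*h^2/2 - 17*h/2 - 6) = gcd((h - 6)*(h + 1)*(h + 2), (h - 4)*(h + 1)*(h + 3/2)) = h + 1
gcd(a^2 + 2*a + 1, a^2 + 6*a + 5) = a + 1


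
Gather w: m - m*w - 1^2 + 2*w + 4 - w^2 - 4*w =m - w^2 + w*(-m - 2) + 3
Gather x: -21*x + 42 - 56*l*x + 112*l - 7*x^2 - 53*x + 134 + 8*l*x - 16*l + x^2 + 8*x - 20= 96*l - 6*x^2 + x*(-48*l - 66) + 156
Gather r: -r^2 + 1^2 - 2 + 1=-r^2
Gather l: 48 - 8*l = 48 - 8*l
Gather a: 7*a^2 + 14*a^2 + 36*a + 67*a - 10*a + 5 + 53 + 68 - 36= 21*a^2 + 93*a + 90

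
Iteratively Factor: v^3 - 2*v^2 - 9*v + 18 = (v + 3)*(v^2 - 5*v + 6) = (v - 3)*(v + 3)*(v - 2)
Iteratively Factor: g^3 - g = (g)*(g^2 - 1) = g*(g - 1)*(g + 1)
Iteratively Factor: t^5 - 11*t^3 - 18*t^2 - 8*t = (t)*(t^4 - 11*t^2 - 18*t - 8) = t*(t + 1)*(t^3 - t^2 - 10*t - 8) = t*(t - 4)*(t + 1)*(t^2 + 3*t + 2) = t*(t - 4)*(t + 1)^2*(t + 2)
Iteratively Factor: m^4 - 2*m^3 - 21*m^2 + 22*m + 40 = (m + 4)*(m^3 - 6*m^2 + 3*m + 10) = (m + 1)*(m + 4)*(m^2 - 7*m + 10) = (m - 5)*(m + 1)*(m + 4)*(m - 2)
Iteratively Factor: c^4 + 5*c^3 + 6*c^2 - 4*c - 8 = (c - 1)*(c^3 + 6*c^2 + 12*c + 8) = (c - 1)*(c + 2)*(c^2 + 4*c + 4) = (c - 1)*(c + 2)^2*(c + 2)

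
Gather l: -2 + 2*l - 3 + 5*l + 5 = 7*l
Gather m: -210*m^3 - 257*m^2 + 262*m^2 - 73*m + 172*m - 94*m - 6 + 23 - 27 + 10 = -210*m^3 + 5*m^2 + 5*m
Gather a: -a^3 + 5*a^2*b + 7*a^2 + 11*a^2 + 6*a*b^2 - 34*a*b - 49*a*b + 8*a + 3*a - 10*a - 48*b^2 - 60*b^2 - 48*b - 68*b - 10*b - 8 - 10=-a^3 + a^2*(5*b + 18) + a*(6*b^2 - 83*b + 1) - 108*b^2 - 126*b - 18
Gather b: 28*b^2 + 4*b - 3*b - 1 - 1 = 28*b^2 + b - 2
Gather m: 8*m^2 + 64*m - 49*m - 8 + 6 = 8*m^2 + 15*m - 2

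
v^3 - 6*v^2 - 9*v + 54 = (v - 6)*(v - 3)*(v + 3)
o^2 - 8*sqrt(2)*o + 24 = (o - 6*sqrt(2))*(o - 2*sqrt(2))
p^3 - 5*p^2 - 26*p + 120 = (p - 6)*(p - 4)*(p + 5)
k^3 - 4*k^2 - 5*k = k*(k - 5)*(k + 1)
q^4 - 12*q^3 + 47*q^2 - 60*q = q*(q - 5)*(q - 4)*(q - 3)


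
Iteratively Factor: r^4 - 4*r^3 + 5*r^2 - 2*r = (r - 1)*(r^3 - 3*r^2 + 2*r) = (r - 2)*(r - 1)*(r^2 - r) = (r - 2)*(r - 1)^2*(r)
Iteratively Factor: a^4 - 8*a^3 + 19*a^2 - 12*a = (a)*(a^3 - 8*a^2 + 19*a - 12) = a*(a - 4)*(a^2 - 4*a + 3) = a*(a - 4)*(a - 1)*(a - 3)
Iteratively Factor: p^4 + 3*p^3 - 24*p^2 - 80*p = (p + 4)*(p^3 - p^2 - 20*p) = (p + 4)^2*(p^2 - 5*p) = (p - 5)*(p + 4)^2*(p)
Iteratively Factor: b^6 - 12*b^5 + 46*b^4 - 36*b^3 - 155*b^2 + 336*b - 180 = (b + 2)*(b^5 - 14*b^4 + 74*b^3 - 184*b^2 + 213*b - 90) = (b - 3)*(b + 2)*(b^4 - 11*b^3 + 41*b^2 - 61*b + 30) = (b - 3)*(b - 2)*(b + 2)*(b^3 - 9*b^2 + 23*b - 15) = (b - 5)*(b - 3)*(b - 2)*(b + 2)*(b^2 - 4*b + 3) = (b - 5)*(b - 3)*(b - 2)*(b - 1)*(b + 2)*(b - 3)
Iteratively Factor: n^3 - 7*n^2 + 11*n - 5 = (n - 1)*(n^2 - 6*n + 5) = (n - 5)*(n - 1)*(n - 1)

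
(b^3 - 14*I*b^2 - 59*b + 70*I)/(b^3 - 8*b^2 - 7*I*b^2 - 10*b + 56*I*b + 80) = (b - 7*I)/(b - 8)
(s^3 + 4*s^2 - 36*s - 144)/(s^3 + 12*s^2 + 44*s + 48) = (s - 6)/(s + 2)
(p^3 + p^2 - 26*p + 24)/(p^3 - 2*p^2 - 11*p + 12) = (p + 6)/(p + 3)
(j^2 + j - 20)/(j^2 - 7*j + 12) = (j + 5)/(j - 3)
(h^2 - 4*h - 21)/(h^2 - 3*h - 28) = (h + 3)/(h + 4)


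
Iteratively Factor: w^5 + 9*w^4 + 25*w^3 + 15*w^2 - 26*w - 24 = (w + 4)*(w^4 + 5*w^3 + 5*w^2 - 5*w - 6) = (w + 3)*(w + 4)*(w^3 + 2*w^2 - w - 2) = (w + 1)*(w + 3)*(w + 4)*(w^2 + w - 2) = (w - 1)*(w + 1)*(w + 3)*(w + 4)*(w + 2)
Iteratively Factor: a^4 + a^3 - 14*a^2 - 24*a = (a + 3)*(a^3 - 2*a^2 - 8*a) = a*(a + 3)*(a^2 - 2*a - 8) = a*(a + 2)*(a + 3)*(a - 4)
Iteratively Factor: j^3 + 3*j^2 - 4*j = (j)*(j^2 + 3*j - 4) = j*(j + 4)*(j - 1)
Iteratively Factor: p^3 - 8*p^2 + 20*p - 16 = (p - 2)*(p^2 - 6*p + 8) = (p - 4)*(p - 2)*(p - 2)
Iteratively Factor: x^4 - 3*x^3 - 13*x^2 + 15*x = (x - 1)*(x^3 - 2*x^2 - 15*x) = (x - 5)*(x - 1)*(x^2 + 3*x) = x*(x - 5)*(x - 1)*(x + 3)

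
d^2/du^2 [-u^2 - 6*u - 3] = -2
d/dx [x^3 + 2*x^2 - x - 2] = 3*x^2 + 4*x - 1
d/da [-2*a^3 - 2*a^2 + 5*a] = -6*a^2 - 4*a + 5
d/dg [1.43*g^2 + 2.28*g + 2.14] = 2.86*g + 2.28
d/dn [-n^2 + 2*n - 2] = 2 - 2*n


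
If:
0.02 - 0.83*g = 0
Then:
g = 0.02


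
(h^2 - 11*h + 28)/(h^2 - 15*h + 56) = (h - 4)/(h - 8)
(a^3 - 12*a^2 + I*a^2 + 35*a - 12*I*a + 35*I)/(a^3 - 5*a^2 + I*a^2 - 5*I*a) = (a - 7)/a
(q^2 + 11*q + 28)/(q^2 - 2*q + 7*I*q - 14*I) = (q^2 + 11*q + 28)/(q^2 + q*(-2 + 7*I) - 14*I)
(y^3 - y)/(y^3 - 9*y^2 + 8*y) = (y + 1)/(y - 8)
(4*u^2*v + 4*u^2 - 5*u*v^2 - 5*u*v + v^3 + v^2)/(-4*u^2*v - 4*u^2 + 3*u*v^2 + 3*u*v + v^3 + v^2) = (-4*u + v)/(4*u + v)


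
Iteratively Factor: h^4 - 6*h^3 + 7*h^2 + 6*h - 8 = (h - 1)*(h^3 - 5*h^2 + 2*h + 8) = (h - 2)*(h - 1)*(h^2 - 3*h - 4) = (h - 4)*(h - 2)*(h - 1)*(h + 1)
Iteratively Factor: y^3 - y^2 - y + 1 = (y - 1)*(y^2 - 1) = (y - 1)^2*(y + 1)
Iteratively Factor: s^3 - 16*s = (s - 4)*(s^2 + 4*s) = (s - 4)*(s + 4)*(s)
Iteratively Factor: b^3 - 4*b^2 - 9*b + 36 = (b - 3)*(b^2 - b - 12) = (b - 4)*(b - 3)*(b + 3)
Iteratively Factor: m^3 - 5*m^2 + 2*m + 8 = (m + 1)*(m^2 - 6*m + 8) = (m - 2)*(m + 1)*(m - 4)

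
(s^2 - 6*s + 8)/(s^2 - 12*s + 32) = (s - 2)/(s - 8)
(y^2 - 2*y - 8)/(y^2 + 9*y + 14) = (y - 4)/(y + 7)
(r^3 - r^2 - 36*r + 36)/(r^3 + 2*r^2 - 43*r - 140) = (r^3 - r^2 - 36*r + 36)/(r^3 + 2*r^2 - 43*r - 140)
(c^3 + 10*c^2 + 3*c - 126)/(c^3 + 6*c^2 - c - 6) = (c^2 + 4*c - 21)/(c^2 - 1)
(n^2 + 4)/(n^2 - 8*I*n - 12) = (n + 2*I)/(n - 6*I)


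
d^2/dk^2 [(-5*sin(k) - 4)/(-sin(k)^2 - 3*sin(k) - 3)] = (-5*sin(k)^5 - sin(k)^4 + 64*sin(k)^3 + 81*sin(k)^2 - 27*sin(k) - 42)/(sin(k)^2 + 3*sin(k) + 3)^3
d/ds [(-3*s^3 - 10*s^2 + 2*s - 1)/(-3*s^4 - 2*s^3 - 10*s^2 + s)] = (-9*s^6 - 60*s^5 + 28*s^4 - 10*s^3 + 4*s^2 - 20*s + 1)/(s^2*(9*s^6 + 12*s^5 + 64*s^4 + 34*s^3 + 96*s^2 - 20*s + 1))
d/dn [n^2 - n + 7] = 2*n - 1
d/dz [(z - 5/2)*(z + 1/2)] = 2*z - 2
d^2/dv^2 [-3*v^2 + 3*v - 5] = -6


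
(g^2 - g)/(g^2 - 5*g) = (g - 1)/(g - 5)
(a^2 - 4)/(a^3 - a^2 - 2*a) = (a + 2)/(a*(a + 1))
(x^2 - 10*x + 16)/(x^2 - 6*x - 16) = (x - 2)/(x + 2)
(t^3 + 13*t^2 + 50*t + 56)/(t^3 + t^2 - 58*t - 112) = (t + 4)/(t - 8)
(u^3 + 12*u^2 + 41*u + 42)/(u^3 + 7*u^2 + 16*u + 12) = (u + 7)/(u + 2)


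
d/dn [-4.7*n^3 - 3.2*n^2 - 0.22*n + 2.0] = -14.1*n^2 - 6.4*n - 0.22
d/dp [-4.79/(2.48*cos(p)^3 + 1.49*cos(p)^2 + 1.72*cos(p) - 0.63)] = (35.6376*sin(p)^2 - 14.2742*cos(p) - 43.8764)*sin(p)/(2.48*cos(p)^3 + 1.49*cos(p)^2 + 1.72*cos(p) - 0.63)^2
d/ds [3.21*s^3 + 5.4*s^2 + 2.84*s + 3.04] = 9.63*s^2 + 10.8*s + 2.84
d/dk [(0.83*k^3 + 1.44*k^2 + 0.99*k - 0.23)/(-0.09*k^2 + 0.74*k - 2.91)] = (-0.0747*k^4 + 1.2284*k^3 - 6.0912*k^2 - 8.4222*k - 2.7107)/(0.0081*k^4 - 0.1332*k^3 + 1.0714*k^2 - 4.3068*k + 8.4681)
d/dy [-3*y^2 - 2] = -6*y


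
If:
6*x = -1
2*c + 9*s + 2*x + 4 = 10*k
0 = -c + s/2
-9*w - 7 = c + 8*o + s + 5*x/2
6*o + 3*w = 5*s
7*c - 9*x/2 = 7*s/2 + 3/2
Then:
No Solution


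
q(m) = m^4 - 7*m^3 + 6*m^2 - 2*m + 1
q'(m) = 4*m^3 - 21*m^2 + 12*m - 2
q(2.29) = -28.68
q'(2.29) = -36.61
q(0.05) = 0.91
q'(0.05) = -1.45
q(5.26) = -96.74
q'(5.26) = 62.23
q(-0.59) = 5.83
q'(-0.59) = -17.21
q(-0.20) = 1.70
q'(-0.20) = -5.27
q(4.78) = -113.93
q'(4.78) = 12.41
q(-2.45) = 180.89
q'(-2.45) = -216.28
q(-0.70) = 7.98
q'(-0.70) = -22.06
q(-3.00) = 331.00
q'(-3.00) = -335.00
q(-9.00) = 12169.00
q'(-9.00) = -4727.00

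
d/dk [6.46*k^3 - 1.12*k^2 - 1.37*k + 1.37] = 19.38*k^2 - 2.24*k - 1.37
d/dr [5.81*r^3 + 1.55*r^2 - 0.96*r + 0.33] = 17.43*r^2 + 3.1*r - 0.96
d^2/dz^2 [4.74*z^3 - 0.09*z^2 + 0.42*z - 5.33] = 28.44*z - 0.18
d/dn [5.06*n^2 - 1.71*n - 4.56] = 10.12*n - 1.71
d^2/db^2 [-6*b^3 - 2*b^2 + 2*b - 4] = -36*b - 4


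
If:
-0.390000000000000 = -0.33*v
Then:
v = 1.18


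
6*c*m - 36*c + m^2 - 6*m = (6*c + m)*(m - 6)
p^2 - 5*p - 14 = (p - 7)*(p + 2)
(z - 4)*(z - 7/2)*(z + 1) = z^3 - 13*z^2/2 + 13*z/2 + 14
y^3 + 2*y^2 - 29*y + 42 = (y - 3)*(y - 2)*(y + 7)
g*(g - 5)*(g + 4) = g^3 - g^2 - 20*g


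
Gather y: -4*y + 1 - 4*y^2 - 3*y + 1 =-4*y^2 - 7*y + 2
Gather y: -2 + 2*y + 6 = 2*y + 4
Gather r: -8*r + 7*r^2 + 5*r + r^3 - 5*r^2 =r^3 + 2*r^2 - 3*r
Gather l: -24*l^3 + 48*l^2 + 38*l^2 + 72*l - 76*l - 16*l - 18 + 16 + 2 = -24*l^3 + 86*l^2 - 20*l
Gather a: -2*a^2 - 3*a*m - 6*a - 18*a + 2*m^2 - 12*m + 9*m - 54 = -2*a^2 + a*(-3*m - 24) + 2*m^2 - 3*m - 54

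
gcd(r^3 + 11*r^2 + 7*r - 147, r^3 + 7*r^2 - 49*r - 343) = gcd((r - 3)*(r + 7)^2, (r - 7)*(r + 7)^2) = r^2 + 14*r + 49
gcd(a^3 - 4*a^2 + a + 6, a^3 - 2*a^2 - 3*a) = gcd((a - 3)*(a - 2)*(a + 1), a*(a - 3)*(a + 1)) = a^2 - 2*a - 3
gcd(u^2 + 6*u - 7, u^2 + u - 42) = u + 7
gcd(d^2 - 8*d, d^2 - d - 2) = 1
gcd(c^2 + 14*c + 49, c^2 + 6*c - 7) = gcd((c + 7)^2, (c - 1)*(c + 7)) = c + 7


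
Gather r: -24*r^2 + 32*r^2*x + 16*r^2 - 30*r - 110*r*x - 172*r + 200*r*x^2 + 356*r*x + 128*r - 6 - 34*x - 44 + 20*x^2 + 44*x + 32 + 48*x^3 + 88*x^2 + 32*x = r^2*(32*x - 8) + r*(200*x^2 + 246*x - 74) + 48*x^3 + 108*x^2 + 42*x - 18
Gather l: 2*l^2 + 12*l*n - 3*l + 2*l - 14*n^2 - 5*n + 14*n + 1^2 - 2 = 2*l^2 + l*(12*n - 1) - 14*n^2 + 9*n - 1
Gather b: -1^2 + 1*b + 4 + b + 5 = 2*b + 8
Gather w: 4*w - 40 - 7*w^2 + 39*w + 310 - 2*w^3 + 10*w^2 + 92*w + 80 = -2*w^3 + 3*w^2 + 135*w + 350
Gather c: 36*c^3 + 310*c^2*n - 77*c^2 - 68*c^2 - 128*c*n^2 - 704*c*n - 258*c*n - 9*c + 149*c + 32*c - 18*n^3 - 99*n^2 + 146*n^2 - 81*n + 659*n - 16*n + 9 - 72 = 36*c^3 + c^2*(310*n - 145) + c*(-128*n^2 - 962*n + 172) - 18*n^3 + 47*n^2 + 562*n - 63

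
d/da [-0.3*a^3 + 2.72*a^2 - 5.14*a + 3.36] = -0.9*a^2 + 5.44*a - 5.14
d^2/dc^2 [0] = 0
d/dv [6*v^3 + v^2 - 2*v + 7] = 18*v^2 + 2*v - 2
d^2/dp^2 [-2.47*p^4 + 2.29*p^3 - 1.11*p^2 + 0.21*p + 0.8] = -29.64*p^2 + 13.74*p - 2.22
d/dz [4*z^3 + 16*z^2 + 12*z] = 12*z^2 + 32*z + 12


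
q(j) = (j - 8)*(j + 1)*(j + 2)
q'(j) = (j - 8)*(j + 1) + (j - 8)*(j + 2) + (j + 1)*(j + 2) = 3*j^2 - 10*j - 22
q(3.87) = -118.06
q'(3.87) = -15.77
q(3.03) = -100.75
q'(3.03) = -24.76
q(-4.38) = -99.59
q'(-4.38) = 79.35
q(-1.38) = 2.21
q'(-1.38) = -2.49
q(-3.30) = -33.79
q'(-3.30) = 43.67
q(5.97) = -112.77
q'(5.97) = 25.22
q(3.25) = -105.98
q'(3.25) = -22.81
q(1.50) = -56.88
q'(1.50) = -30.25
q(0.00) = -16.00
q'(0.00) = -22.00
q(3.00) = -100.00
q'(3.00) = -25.00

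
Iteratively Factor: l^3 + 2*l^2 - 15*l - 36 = (l + 3)*(l^2 - l - 12) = (l + 3)^2*(l - 4)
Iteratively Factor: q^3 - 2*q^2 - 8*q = (q + 2)*(q^2 - 4*q) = q*(q + 2)*(q - 4)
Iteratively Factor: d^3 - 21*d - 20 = (d + 4)*(d^2 - 4*d - 5) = (d - 5)*(d + 4)*(d + 1)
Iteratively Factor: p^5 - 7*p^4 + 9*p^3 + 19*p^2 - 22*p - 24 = (p + 1)*(p^4 - 8*p^3 + 17*p^2 + 2*p - 24) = (p - 3)*(p + 1)*(p^3 - 5*p^2 + 2*p + 8) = (p - 3)*(p + 1)^2*(p^2 - 6*p + 8) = (p - 4)*(p - 3)*(p + 1)^2*(p - 2)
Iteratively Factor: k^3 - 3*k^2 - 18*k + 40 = (k + 4)*(k^2 - 7*k + 10) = (k - 2)*(k + 4)*(k - 5)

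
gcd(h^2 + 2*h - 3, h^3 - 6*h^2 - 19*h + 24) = h^2 + 2*h - 3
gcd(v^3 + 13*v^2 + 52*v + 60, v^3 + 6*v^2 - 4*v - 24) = v^2 + 8*v + 12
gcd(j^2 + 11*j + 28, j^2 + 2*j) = 1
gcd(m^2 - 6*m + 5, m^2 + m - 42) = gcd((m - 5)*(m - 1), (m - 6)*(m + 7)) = 1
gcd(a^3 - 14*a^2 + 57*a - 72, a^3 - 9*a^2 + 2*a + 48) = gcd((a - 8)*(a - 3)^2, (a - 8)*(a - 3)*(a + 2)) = a^2 - 11*a + 24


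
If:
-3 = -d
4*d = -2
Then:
No Solution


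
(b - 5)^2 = b^2 - 10*b + 25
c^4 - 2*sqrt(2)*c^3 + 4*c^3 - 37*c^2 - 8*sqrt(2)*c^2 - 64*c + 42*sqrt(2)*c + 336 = (c - 3)*(c + 7)*(c - 4*sqrt(2))*(c + 2*sqrt(2))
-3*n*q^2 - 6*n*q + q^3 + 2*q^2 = q*(-3*n + q)*(q + 2)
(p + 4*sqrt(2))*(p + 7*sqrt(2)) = p^2 + 11*sqrt(2)*p + 56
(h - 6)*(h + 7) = h^2 + h - 42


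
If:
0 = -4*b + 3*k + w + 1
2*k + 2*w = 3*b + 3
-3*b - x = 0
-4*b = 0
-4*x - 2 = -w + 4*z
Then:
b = 0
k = -5/4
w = 11/4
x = 0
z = 3/16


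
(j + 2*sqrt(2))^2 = j^2 + 4*sqrt(2)*j + 8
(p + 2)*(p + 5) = p^2 + 7*p + 10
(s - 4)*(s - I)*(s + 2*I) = s^3 - 4*s^2 + I*s^2 + 2*s - 4*I*s - 8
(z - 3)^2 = z^2 - 6*z + 9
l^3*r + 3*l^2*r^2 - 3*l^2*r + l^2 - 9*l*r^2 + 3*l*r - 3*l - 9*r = (l - 3)*(l + 3*r)*(l*r + 1)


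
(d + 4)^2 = d^2 + 8*d + 16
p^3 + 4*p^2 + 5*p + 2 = (p + 1)^2*(p + 2)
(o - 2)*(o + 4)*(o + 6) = o^3 + 8*o^2 + 4*o - 48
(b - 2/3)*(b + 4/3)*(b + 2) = b^3 + 8*b^2/3 + 4*b/9 - 16/9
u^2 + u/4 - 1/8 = (u - 1/4)*(u + 1/2)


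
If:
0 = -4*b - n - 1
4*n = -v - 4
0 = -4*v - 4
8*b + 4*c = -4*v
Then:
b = -1/16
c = 9/8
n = -3/4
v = -1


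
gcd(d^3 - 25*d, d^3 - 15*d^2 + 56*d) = d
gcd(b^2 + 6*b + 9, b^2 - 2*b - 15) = b + 3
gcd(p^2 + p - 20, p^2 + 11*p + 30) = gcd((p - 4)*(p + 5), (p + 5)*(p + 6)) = p + 5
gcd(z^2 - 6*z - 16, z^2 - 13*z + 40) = z - 8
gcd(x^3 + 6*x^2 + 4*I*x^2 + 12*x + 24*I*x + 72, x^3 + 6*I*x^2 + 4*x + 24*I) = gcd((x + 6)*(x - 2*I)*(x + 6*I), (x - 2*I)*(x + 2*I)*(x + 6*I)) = x^2 + 4*I*x + 12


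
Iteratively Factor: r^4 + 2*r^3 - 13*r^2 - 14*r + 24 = (r - 3)*(r^3 + 5*r^2 + 2*r - 8) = (r - 3)*(r + 4)*(r^2 + r - 2) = (r - 3)*(r + 2)*(r + 4)*(r - 1)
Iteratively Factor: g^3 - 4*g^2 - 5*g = (g - 5)*(g^2 + g) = (g - 5)*(g + 1)*(g)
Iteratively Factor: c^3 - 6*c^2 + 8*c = (c - 2)*(c^2 - 4*c) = c*(c - 2)*(c - 4)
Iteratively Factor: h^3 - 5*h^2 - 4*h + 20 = (h - 5)*(h^2 - 4) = (h - 5)*(h + 2)*(h - 2)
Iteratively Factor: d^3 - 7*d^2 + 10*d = (d)*(d^2 - 7*d + 10) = d*(d - 2)*(d - 5)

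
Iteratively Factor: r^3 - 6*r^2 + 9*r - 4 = (r - 4)*(r^2 - 2*r + 1) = (r - 4)*(r - 1)*(r - 1)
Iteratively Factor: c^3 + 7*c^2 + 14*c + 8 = (c + 1)*(c^2 + 6*c + 8) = (c + 1)*(c + 2)*(c + 4)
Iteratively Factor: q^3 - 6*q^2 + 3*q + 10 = (q - 2)*(q^2 - 4*q - 5) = (q - 2)*(q + 1)*(q - 5)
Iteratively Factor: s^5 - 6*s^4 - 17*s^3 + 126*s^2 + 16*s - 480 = (s + 2)*(s^4 - 8*s^3 - s^2 + 128*s - 240) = (s - 5)*(s + 2)*(s^3 - 3*s^2 - 16*s + 48) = (s - 5)*(s - 3)*(s + 2)*(s^2 - 16) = (s - 5)*(s - 4)*(s - 3)*(s + 2)*(s + 4)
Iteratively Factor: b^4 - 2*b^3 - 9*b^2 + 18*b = (b - 3)*(b^3 + b^2 - 6*b) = (b - 3)*(b - 2)*(b^2 + 3*b) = (b - 3)*(b - 2)*(b + 3)*(b)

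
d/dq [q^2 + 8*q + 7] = 2*q + 8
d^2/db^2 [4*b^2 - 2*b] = 8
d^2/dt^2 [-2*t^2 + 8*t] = -4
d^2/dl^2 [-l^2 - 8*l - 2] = -2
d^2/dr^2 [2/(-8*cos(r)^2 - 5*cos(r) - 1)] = 2*(256*sin(r)^4 - 121*sin(r)^2 - 155*cos(r) + 30*cos(3*r) - 169)/(-8*sin(r)^2 + 5*cos(r) + 9)^3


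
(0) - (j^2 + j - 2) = -j^2 - j + 2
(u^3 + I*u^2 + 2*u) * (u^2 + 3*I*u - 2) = u^5 + 4*I*u^4 - 3*u^3 + 4*I*u^2 - 4*u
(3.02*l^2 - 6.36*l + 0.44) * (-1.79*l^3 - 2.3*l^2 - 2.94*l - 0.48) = -5.4058*l^5 + 4.4384*l^4 + 4.9616*l^3 + 16.2368*l^2 + 1.7592*l - 0.2112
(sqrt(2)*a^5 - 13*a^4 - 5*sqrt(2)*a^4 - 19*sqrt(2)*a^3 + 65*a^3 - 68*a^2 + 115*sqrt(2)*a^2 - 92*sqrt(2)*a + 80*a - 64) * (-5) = -5*sqrt(2)*a^5 + 25*sqrt(2)*a^4 + 65*a^4 - 325*a^3 + 95*sqrt(2)*a^3 - 575*sqrt(2)*a^2 + 340*a^2 - 400*a + 460*sqrt(2)*a + 320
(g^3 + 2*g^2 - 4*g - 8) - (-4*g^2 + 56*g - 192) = g^3 + 6*g^2 - 60*g + 184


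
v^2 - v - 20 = (v - 5)*(v + 4)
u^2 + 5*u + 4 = (u + 1)*(u + 4)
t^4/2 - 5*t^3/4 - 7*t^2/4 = t^2*(t/2 + 1/2)*(t - 7/2)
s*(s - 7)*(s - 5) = s^3 - 12*s^2 + 35*s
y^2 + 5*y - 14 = (y - 2)*(y + 7)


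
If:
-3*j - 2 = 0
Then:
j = -2/3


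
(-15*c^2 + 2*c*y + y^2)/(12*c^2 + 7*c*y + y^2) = (-15*c^2 + 2*c*y + y^2)/(12*c^2 + 7*c*y + y^2)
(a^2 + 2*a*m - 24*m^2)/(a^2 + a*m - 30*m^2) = (a - 4*m)/(a - 5*m)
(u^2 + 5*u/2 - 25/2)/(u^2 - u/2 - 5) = (u + 5)/(u + 2)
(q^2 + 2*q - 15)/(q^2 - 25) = (q - 3)/(q - 5)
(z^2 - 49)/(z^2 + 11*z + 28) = (z - 7)/(z + 4)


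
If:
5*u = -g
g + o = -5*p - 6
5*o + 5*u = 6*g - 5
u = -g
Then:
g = 0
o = -1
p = -1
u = 0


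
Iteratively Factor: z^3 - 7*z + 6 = (z - 2)*(z^2 + 2*z - 3) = (z - 2)*(z + 3)*(z - 1)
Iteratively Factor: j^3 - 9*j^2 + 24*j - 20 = (j - 2)*(j^2 - 7*j + 10) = (j - 2)^2*(j - 5)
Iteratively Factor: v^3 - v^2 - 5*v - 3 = (v - 3)*(v^2 + 2*v + 1) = (v - 3)*(v + 1)*(v + 1)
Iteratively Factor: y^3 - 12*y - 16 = (y + 2)*(y^2 - 2*y - 8) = (y + 2)^2*(y - 4)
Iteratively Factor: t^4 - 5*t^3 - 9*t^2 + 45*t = (t + 3)*(t^3 - 8*t^2 + 15*t) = t*(t + 3)*(t^2 - 8*t + 15) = t*(t - 3)*(t + 3)*(t - 5)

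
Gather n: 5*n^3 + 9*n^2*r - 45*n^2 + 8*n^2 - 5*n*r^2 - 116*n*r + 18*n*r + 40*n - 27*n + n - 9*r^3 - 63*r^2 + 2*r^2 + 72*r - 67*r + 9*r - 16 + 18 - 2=5*n^3 + n^2*(9*r - 37) + n*(-5*r^2 - 98*r + 14) - 9*r^3 - 61*r^2 + 14*r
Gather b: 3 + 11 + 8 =22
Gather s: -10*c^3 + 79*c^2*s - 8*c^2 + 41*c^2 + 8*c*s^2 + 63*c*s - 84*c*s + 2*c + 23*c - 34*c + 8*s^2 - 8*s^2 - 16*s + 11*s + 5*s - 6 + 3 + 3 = -10*c^3 + 33*c^2 + 8*c*s^2 - 9*c + s*(79*c^2 - 21*c)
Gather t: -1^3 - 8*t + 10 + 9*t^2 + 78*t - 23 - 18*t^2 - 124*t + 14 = -9*t^2 - 54*t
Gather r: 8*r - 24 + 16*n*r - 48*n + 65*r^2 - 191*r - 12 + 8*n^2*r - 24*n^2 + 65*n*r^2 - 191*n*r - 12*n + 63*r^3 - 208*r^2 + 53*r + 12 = -24*n^2 - 60*n + 63*r^3 + r^2*(65*n - 143) + r*(8*n^2 - 175*n - 130) - 24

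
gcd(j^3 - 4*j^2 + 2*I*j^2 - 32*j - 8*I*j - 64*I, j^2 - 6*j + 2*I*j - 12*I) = j + 2*I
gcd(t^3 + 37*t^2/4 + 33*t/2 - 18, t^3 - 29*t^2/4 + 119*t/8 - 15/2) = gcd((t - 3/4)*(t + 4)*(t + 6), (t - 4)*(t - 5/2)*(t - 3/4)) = t - 3/4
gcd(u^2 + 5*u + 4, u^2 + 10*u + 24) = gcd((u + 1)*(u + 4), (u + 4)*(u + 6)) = u + 4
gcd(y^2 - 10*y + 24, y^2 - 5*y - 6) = y - 6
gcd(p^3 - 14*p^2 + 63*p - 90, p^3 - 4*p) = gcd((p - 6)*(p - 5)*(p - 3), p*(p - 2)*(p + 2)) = 1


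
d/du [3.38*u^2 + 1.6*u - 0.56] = 6.76*u + 1.6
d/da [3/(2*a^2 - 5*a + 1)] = 3*(5 - 4*a)/(2*a^2 - 5*a + 1)^2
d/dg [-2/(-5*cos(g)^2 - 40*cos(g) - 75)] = 4*(cos(g) + 4)*sin(g)/(5*(cos(g)^2 + 8*cos(g) + 15)^2)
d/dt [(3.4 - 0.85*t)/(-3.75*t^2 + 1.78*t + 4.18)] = (-3.1875*t^2 + 25.5*t - 9.605)/(14.0625*t^4 - 13.35*t^3 - 28.1816*t^2 + 14.8808*t + 17.4724)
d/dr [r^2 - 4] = 2*r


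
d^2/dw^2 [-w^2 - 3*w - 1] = -2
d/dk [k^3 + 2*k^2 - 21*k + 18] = 3*k^2 + 4*k - 21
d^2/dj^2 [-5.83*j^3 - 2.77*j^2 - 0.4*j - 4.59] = -34.98*j - 5.54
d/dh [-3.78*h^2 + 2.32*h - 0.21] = 2.32 - 7.56*h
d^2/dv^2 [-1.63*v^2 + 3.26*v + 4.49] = -3.26000000000000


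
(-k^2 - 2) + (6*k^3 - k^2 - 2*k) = 6*k^3 - 2*k^2 - 2*k - 2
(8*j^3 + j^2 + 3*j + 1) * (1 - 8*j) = -64*j^4 - 23*j^2 - 5*j + 1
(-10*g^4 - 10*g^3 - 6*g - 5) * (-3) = 30*g^4 + 30*g^3 + 18*g + 15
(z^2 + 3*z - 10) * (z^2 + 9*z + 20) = z^4 + 12*z^3 + 37*z^2 - 30*z - 200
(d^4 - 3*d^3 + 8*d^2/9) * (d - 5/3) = d^5 - 14*d^4/3 + 53*d^3/9 - 40*d^2/27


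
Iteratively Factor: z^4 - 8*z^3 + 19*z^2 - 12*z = (z - 4)*(z^3 - 4*z^2 + 3*z) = (z - 4)*(z - 3)*(z^2 - z) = z*(z - 4)*(z - 3)*(z - 1)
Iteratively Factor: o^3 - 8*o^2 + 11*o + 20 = (o + 1)*(o^2 - 9*o + 20) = (o - 5)*(o + 1)*(o - 4)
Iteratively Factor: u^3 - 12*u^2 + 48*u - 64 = (u - 4)*(u^2 - 8*u + 16) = (u - 4)^2*(u - 4)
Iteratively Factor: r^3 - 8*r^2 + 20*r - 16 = (r - 2)*(r^2 - 6*r + 8) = (r - 2)^2*(r - 4)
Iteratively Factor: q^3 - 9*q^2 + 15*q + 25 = (q + 1)*(q^2 - 10*q + 25) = (q - 5)*(q + 1)*(q - 5)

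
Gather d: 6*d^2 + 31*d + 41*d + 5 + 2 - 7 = 6*d^2 + 72*d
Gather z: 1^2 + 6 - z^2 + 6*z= -z^2 + 6*z + 7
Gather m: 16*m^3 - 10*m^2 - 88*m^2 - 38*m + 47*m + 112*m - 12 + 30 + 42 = 16*m^3 - 98*m^2 + 121*m + 60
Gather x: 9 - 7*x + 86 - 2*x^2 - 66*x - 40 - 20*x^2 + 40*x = -22*x^2 - 33*x + 55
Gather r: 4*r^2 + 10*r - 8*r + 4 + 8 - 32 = 4*r^2 + 2*r - 20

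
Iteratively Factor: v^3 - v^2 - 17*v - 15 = (v + 1)*(v^2 - 2*v - 15) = (v + 1)*(v + 3)*(v - 5)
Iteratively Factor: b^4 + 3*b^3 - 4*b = (b + 2)*(b^3 + b^2 - 2*b) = (b + 2)^2*(b^2 - b) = b*(b + 2)^2*(b - 1)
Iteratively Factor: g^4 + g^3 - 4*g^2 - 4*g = (g + 1)*(g^3 - 4*g) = g*(g + 1)*(g^2 - 4) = g*(g + 1)*(g + 2)*(g - 2)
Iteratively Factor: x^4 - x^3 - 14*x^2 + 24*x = (x - 2)*(x^3 + x^2 - 12*x) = (x - 2)*(x + 4)*(x^2 - 3*x) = x*(x - 2)*(x + 4)*(x - 3)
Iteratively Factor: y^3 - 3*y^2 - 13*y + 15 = (y - 1)*(y^2 - 2*y - 15) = (y - 1)*(y + 3)*(y - 5)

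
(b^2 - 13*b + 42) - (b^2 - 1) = 43 - 13*b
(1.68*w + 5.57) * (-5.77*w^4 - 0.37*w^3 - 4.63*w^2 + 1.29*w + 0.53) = -9.6936*w^5 - 32.7605*w^4 - 9.8393*w^3 - 23.6219*w^2 + 8.0757*w + 2.9521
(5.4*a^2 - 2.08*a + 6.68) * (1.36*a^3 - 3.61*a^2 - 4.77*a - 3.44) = 7.344*a^5 - 22.3228*a^4 - 9.1644*a^3 - 32.7692*a^2 - 24.7084*a - 22.9792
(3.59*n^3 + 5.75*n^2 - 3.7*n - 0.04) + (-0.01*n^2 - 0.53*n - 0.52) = 3.59*n^3 + 5.74*n^2 - 4.23*n - 0.56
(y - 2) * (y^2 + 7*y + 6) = y^3 + 5*y^2 - 8*y - 12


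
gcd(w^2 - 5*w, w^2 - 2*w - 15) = w - 5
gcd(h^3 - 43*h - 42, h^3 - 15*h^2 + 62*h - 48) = 1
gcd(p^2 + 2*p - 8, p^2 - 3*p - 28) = p + 4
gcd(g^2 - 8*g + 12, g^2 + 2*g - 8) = g - 2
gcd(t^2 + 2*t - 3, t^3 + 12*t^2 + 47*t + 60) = t + 3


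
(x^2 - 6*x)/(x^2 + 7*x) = (x - 6)/(x + 7)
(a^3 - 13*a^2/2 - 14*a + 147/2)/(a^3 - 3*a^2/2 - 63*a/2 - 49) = (a - 3)/(a + 2)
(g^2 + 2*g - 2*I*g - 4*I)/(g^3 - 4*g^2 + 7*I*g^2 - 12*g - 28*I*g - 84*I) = (g - 2*I)/(g^2 + g*(-6 + 7*I) - 42*I)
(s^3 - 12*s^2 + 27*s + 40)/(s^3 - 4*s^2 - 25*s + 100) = (s^2 - 7*s - 8)/(s^2 + s - 20)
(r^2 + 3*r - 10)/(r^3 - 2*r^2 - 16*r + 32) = (r + 5)/(r^2 - 16)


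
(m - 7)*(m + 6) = m^2 - m - 42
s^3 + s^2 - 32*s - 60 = (s - 6)*(s + 2)*(s + 5)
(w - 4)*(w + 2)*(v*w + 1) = v*w^3 - 2*v*w^2 - 8*v*w + w^2 - 2*w - 8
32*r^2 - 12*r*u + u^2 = (-8*r + u)*(-4*r + u)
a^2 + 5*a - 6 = (a - 1)*(a + 6)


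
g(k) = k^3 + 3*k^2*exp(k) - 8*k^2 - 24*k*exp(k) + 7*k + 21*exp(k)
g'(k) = 3*k^2*exp(k) + 3*k^2 - 18*k*exp(k) - 16*k - 3*exp(k) + 7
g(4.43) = -2258.64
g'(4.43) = -2008.05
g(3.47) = -870.87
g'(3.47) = -955.20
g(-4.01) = -218.19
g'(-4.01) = 121.53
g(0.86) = 6.83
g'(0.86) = -42.97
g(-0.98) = 2.31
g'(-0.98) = 32.14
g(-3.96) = -212.16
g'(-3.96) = 119.60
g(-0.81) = 7.42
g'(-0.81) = 27.96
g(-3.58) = -169.42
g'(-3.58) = 105.51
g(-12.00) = -2964.00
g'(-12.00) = 631.00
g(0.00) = 21.00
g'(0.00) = 4.00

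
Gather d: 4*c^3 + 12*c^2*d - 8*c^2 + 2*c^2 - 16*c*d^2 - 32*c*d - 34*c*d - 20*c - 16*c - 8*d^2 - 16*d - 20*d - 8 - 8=4*c^3 - 6*c^2 - 36*c + d^2*(-16*c - 8) + d*(12*c^2 - 66*c - 36) - 16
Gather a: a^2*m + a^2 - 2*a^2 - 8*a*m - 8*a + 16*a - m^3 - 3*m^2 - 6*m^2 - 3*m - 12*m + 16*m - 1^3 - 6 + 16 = a^2*(m - 1) + a*(8 - 8*m) - m^3 - 9*m^2 + m + 9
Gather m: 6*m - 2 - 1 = 6*m - 3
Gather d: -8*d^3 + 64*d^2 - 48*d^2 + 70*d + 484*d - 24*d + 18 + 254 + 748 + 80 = -8*d^3 + 16*d^2 + 530*d + 1100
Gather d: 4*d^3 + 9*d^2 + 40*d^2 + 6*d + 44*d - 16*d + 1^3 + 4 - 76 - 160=4*d^3 + 49*d^2 + 34*d - 231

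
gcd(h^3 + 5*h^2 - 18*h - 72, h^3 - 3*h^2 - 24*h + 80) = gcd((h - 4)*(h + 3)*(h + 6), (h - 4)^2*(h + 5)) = h - 4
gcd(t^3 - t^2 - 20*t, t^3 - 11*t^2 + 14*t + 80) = t - 5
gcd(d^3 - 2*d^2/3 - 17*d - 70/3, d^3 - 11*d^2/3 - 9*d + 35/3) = d^2 - 8*d/3 - 35/3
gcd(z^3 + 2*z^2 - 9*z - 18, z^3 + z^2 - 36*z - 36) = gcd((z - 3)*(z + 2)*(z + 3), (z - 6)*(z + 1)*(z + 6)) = 1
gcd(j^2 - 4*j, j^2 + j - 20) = j - 4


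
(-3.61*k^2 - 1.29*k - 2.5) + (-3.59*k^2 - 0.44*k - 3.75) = -7.2*k^2 - 1.73*k - 6.25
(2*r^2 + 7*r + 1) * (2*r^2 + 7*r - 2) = 4*r^4 + 28*r^3 + 47*r^2 - 7*r - 2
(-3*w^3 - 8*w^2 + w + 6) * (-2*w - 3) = 6*w^4 + 25*w^3 + 22*w^2 - 15*w - 18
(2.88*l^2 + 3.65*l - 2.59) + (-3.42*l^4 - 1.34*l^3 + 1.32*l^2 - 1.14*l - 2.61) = -3.42*l^4 - 1.34*l^3 + 4.2*l^2 + 2.51*l - 5.2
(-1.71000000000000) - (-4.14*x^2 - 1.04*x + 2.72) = 4.14*x^2 + 1.04*x - 4.43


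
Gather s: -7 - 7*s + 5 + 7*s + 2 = 0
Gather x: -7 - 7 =-14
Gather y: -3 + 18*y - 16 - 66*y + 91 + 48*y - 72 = 0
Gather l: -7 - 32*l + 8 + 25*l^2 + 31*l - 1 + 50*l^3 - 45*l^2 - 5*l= 50*l^3 - 20*l^2 - 6*l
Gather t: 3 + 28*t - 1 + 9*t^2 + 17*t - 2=9*t^2 + 45*t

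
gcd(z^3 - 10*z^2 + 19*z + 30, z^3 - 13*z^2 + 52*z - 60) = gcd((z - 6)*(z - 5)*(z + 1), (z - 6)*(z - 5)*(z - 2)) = z^2 - 11*z + 30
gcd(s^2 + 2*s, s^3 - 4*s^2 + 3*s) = s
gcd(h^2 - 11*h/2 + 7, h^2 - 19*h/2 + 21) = h - 7/2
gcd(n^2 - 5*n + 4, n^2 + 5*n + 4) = 1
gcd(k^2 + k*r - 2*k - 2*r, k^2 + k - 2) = 1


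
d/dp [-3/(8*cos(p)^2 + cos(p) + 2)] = -3*(16*cos(p) + 1)*sin(p)/(8*cos(p)^2 + cos(p) + 2)^2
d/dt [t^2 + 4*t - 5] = 2*t + 4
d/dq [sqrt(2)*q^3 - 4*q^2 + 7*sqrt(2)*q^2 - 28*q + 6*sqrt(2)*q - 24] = 3*sqrt(2)*q^2 - 8*q + 14*sqrt(2)*q - 28 + 6*sqrt(2)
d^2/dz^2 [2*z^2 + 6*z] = 4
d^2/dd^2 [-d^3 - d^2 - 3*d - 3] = -6*d - 2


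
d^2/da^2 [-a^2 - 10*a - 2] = -2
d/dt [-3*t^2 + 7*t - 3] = 7 - 6*t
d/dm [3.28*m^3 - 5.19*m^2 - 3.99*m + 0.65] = 9.84*m^2 - 10.38*m - 3.99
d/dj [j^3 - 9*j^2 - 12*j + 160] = 3*j^2 - 18*j - 12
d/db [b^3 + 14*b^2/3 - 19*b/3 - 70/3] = 3*b^2 + 28*b/3 - 19/3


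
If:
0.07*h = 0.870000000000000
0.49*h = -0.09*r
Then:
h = 12.43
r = -67.67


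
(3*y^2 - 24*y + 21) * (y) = 3*y^3 - 24*y^2 + 21*y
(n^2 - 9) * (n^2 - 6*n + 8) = n^4 - 6*n^3 - n^2 + 54*n - 72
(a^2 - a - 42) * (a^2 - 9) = a^4 - a^3 - 51*a^2 + 9*a + 378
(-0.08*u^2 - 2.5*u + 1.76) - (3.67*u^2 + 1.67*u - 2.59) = -3.75*u^2 - 4.17*u + 4.35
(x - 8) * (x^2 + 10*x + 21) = x^3 + 2*x^2 - 59*x - 168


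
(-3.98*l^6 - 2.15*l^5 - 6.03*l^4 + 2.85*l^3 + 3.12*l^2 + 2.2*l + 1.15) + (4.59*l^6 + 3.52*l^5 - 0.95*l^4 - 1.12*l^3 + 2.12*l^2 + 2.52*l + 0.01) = 0.61*l^6 + 1.37*l^5 - 6.98*l^4 + 1.73*l^3 + 5.24*l^2 + 4.72*l + 1.16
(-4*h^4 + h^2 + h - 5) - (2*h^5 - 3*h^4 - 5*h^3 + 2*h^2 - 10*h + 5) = -2*h^5 - h^4 + 5*h^3 - h^2 + 11*h - 10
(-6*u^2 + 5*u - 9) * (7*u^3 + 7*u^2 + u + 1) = -42*u^5 - 7*u^4 - 34*u^3 - 64*u^2 - 4*u - 9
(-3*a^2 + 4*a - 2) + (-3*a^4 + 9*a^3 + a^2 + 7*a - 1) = -3*a^4 + 9*a^3 - 2*a^2 + 11*a - 3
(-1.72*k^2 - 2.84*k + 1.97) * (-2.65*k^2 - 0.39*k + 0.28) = 4.558*k^4 + 8.1968*k^3 - 4.5945*k^2 - 1.5635*k + 0.5516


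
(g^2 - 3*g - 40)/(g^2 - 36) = (g^2 - 3*g - 40)/(g^2 - 36)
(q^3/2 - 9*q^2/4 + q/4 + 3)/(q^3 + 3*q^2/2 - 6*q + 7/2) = (2*q^3 - 9*q^2 + q + 12)/(2*(2*q^3 + 3*q^2 - 12*q + 7))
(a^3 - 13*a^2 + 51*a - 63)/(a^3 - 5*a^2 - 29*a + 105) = (a - 3)/(a + 5)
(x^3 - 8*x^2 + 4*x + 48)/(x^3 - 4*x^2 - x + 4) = (x^2 - 4*x - 12)/(x^2 - 1)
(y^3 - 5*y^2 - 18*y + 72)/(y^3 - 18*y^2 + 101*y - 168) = (y^2 - 2*y - 24)/(y^2 - 15*y + 56)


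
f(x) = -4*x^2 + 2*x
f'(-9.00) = 74.00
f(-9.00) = -342.00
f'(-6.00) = 50.00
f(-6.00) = -156.00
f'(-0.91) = 9.28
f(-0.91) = -5.13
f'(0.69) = -3.52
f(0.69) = -0.52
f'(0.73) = -3.84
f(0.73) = -0.67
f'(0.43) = -1.44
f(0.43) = 0.12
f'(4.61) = -34.88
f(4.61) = -75.79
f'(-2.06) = 18.48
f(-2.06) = -21.09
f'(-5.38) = 45.04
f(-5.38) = -126.54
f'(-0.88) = 9.04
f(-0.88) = -4.86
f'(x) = 2 - 8*x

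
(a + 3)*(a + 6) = a^2 + 9*a + 18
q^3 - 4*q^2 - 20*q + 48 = (q - 6)*(q - 2)*(q + 4)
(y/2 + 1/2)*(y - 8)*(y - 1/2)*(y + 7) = y^4/2 - y^3/4 - 57*y^2/2 - 55*y/4 + 14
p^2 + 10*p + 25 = (p + 5)^2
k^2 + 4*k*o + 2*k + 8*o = (k + 2)*(k + 4*o)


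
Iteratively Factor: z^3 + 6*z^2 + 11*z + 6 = (z + 1)*(z^2 + 5*z + 6) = (z + 1)*(z + 3)*(z + 2)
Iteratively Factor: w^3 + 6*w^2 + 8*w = (w)*(w^2 + 6*w + 8) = w*(w + 2)*(w + 4)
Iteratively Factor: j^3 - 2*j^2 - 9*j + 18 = (j + 3)*(j^2 - 5*j + 6) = (j - 3)*(j + 3)*(j - 2)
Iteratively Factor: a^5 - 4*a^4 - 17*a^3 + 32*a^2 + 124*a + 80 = (a - 5)*(a^4 + a^3 - 12*a^2 - 28*a - 16) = (a - 5)*(a + 2)*(a^3 - a^2 - 10*a - 8) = (a - 5)*(a + 1)*(a + 2)*(a^2 - 2*a - 8) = (a - 5)*(a + 1)*(a + 2)^2*(a - 4)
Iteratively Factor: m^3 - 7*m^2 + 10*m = (m - 5)*(m^2 - 2*m) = (m - 5)*(m - 2)*(m)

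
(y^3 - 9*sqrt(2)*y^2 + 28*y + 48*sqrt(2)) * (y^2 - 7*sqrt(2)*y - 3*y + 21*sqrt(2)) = y^5 - 16*sqrt(2)*y^4 - 3*y^4 + 48*sqrt(2)*y^3 + 154*y^3 - 462*y^2 - 148*sqrt(2)*y^2 - 672*y + 444*sqrt(2)*y + 2016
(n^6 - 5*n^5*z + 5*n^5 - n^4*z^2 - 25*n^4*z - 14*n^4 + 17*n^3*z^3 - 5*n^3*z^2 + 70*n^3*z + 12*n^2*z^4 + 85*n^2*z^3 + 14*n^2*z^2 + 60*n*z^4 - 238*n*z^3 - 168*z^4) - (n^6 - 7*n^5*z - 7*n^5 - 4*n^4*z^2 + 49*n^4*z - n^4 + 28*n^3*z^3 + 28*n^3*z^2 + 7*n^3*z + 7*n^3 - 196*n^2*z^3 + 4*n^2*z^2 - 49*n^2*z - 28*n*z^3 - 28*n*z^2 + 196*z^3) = 2*n^5*z + 12*n^5 + 3*n^4*z^2 - 74*n^4*z - 13*n^4 - 11*n^3*z^3 - 33*n^3*z^2 + 63*n^3*z - 7*n^3 + 12*n^2*z^4 + 281*n^2*z^3 + 10*n^2*z^2 + 49*n^2*z + 60*n*z^4 - 210*n*z^3 + 28*n*z^2 - 168*z^4 - 196*z^3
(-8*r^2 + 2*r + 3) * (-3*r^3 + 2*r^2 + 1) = 24*r^5 - 22*r^4 - 5*r^3 - 2*r^2 + 2*r + 3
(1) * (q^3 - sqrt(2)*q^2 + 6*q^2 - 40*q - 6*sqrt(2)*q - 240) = q^3 - sqrt(2)*q^2 + 6*q^2 - 40*q - 6*sqrt(2)*q - 240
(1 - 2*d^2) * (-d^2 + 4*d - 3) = 2*d^4 - 8*d^3 + 5*d^2 + 4*d - 3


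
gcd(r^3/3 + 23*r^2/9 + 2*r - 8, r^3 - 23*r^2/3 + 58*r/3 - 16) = 1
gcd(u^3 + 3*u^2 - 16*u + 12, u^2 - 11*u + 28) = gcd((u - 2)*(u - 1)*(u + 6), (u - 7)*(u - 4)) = 1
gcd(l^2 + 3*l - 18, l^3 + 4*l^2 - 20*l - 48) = l + 6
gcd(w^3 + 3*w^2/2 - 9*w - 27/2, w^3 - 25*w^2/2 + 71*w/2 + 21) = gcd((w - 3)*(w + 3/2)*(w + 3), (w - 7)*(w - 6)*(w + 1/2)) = 1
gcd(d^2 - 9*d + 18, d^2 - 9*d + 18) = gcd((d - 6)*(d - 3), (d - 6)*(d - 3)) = d^2 - 9*d + 18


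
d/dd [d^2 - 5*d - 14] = 2*d - 5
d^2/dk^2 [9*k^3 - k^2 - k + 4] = 54*k - 2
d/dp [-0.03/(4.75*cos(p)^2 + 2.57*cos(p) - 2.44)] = -(0.285*cos(p) + 0.0771)*sin(p)/(4.75*cos(p)^2 + 2.57*cos(p) - 2.44)^2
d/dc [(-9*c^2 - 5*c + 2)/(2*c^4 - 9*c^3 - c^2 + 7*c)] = (36*c^5 - 51*c^4 - 106*c^3 - 14*c^2 + 4*c - 14)/(c^2*(4*c^6 - 36*c^5 + 77*c^4 + 46*c^3 - 125*c^2 - 14*c + 49))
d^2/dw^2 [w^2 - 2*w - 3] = 2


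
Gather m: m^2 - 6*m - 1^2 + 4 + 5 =m^2 - 6*m + 8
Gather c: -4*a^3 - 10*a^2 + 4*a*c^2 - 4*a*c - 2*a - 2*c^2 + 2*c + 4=-4*a^3 - 10*a^2 - 2*a + c^2*(4*a - 2) + c*(2 - 4*a) + 4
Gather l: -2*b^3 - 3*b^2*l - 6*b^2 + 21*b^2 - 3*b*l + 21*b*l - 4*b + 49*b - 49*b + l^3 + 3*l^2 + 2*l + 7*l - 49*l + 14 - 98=-2*b^3 + 15*b^2 - 4*b + l^3 + 3*l^2 + l*(-3*b^2 + 18*b - 40) - 84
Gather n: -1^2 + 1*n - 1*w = n - w - 1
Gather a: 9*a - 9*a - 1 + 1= 0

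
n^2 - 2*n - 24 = (n - 6)*(n + 4)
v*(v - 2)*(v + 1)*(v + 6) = v^4 + 5*v^3 - 8*v^2 - 12*v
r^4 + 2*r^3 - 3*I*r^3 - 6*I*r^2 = r^2*(r + 2)*(r - 3*I)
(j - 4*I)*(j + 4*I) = j^2 + 16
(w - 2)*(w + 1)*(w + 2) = w^3 + w^2 - 4*w - 4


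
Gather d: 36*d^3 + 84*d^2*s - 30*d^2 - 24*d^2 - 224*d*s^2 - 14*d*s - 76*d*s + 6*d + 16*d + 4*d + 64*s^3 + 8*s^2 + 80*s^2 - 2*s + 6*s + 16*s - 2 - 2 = 36*d^3 + d^2*(84*s - 54) + d*(-224*s^2 - 90*s + 26) + 64*s^3 + 88*s^2 + 20*s - 4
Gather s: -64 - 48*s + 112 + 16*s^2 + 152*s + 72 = 16*s^2 + 104*s + 120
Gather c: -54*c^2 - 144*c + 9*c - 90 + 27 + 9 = -54*c^2 - 135*c - 54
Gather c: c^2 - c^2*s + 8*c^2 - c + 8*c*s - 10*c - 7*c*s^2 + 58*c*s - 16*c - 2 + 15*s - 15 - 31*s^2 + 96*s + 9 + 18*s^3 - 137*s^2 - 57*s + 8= c^2*(9 - s) + c*(-7*s^2 + 66*s - 27) + 18*s^3 - 168*s^2 + 54*s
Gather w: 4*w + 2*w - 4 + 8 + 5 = 6*w + 9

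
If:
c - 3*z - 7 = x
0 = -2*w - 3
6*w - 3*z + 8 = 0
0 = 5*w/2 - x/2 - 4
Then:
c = -19/2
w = -3/2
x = -31/2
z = -1/3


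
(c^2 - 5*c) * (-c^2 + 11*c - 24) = -c^4 + 16*c^3 - 79*c^2 + 120*c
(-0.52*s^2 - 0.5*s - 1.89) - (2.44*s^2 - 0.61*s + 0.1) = -2.96*s^2 + 0.11*s - 1.99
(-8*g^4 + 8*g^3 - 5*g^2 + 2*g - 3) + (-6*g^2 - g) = -8*g^4 + 8*g^3 - 11*g^2 + g - 3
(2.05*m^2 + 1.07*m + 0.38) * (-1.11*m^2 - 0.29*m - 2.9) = -2.2755*m^4 - 1.7822*m^3 - 6.6771*m^2 - 3.2132*m - 1.102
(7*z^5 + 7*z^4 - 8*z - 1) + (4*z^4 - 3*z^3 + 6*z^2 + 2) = 7*z^5 + 11*z^4 - 3*z^3 + 6*z^2 - 8*z + 1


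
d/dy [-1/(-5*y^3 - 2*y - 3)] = (-15*y^2 - 2)/(5*y^3 + 2*y + 3)^2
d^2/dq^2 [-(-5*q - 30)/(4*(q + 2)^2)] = 5*(q + 14)/(2*(q + 2)^4)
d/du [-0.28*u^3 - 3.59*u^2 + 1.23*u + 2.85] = -0.84*u^2 - 7.18*u + 1.23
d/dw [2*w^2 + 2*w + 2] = 4*w + 2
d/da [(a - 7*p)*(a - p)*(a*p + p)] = p*(3*a^2 - 16*a*p + 2*a + 7*p^2 - 8*p)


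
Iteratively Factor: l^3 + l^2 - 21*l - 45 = (l + 3)*(l^2 - 2*l - 15) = (l - 5)*(l + 3)*(l + 3)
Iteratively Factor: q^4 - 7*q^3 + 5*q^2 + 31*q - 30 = (q + 2)*(q^3 - 9*q^2 + 23*q - 15) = (q - 5)*(q + 2)*(q^2 - 4*q + 3) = (q - 5)*(q - 1)*(q + 2)*(q - 3)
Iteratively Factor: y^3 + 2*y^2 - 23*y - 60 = (y - 5)*(y^2 + 7*y + 12) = (y - 5)*(y + 4)*(y + 3)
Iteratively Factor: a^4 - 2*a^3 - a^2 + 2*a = (a - 1)*(a^3 - a^2 - 2*a) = (a - 1)*(a + 1)*(a^2 - 2*a) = (a - 2)*(a - 1)*(a + 1)*(a)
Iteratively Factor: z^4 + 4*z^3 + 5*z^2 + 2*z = (z)*(z^3 + 4*z^2 + 5*z + 2) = z*(z + 1)*(z^2 + 3*z + 2) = z*(z + 1)^2*(z + 2)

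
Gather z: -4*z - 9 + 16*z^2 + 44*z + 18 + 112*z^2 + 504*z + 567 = 128*z^2 + 544*z + 576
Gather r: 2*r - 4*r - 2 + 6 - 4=-2*r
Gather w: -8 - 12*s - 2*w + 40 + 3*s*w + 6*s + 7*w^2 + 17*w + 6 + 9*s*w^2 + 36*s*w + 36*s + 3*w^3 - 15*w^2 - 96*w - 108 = 30*s + 3*w^3 + w^2*(9*s - 8) + w*(39*s - 81) - 70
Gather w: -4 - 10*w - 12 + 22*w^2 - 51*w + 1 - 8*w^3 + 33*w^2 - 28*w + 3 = -8*w^3 + 55*w^2 - 89*w - 12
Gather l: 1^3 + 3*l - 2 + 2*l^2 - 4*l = 2*l^2 - l - 1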